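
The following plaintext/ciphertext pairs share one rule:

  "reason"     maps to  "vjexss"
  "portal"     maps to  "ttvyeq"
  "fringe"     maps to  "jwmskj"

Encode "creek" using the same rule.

Shifts by position in reason: pos 0: r→v (+4), pos 1: e→j (+5), pos 2: a→e (+4), pos 3: s→x (+5) — repeating every 2. A repeating key of period 2 is used — shifts +4, +5 over and over.
Applying it to creek: c+4=g, r+5=w, e+4=i, e+5=j, k+4=o.

gwijo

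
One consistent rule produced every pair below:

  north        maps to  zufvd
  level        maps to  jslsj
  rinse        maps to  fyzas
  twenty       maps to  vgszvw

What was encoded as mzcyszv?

ancient

Treating letters as 0–25, the rule is x ↦ 21x + 12 (mod 26).
Reversing it on mzcyszv: m(12)→5·(12−12)≡0=a; z(25)→5·(25−12)≡13=n; c(2)→5·(2−12)≡2=c; y(24)→5·(24−12)≡8=i; s(18)→5·(18−12)≡4=e; z(25)→5·(25−12)≡13=n; v(21)→5·(21−12)≡19=t (all mod 26).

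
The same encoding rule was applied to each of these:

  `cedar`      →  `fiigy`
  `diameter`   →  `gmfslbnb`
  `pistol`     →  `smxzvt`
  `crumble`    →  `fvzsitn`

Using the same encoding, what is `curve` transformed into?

fywbl

Letter i (0-indexed) is shifted by i+3, so successive shifts are 3, 4, 5, ….
For curve: c+3=f, u+4=y, r+5=w, v+6=b, e+7=l.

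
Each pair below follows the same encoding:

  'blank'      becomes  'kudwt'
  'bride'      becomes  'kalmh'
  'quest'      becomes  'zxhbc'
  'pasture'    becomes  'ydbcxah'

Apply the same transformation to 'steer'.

bchha

The shift depends on letter class: consonant b→k is +9, but vowel a→d is +3. The rule splits by letter class: vowels +3, consonants +9.
For steer: s(cons)+9=b, t(cons)+9=c, e(vowel)+3=h, e(vowel)+3=h, r(cons)+9=a.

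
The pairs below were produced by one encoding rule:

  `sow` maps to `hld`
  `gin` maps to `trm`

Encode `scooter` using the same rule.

Each letter is replaced by its mirror in the alphabet: a↔z, b↔y, c↔x, and so on (the Atbash cipher).
On scooter: s↔h, c↔x, o↔l, o↔l, t↔g, e↔v, r↔i.

hxllgvi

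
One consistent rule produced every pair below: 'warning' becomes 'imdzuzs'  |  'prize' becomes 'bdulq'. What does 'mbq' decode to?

Compare letters: w→i is +12, a→m is +12, r→d is +12 — a constant shift. Every letter moves 12 places later in the alphabet, wrapping around z→a.
Undoing it on mbq: m−12=a, b−12=p, q−12=e.

ape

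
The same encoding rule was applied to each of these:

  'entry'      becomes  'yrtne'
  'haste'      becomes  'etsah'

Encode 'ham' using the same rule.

It's just the letters in reverse order.
Applying it to ham: reverse → mah.

mah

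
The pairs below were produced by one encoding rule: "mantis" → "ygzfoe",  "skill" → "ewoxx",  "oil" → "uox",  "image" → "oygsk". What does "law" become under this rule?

xgi

The shift depends on letter class: consonant m→y is +12, but vowel a→g is +6. Two shifts are in play — +6 for a/e/i/o/u, +12 for every other letter.
Applying it to law: l(cons)+12=x, a(vowel)+6=g, w(cons)+12=i.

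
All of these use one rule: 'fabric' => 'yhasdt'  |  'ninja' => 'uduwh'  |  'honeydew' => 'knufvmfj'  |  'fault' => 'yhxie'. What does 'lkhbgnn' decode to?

Each letter's alphabet position (a=0..z=25) is mapped through 19·x+7 mod 26 — an affine cipher.
Decoding lkhbgnn: l(11)→11·(11−7)≡18=s; k(10)→11·(10−7)≡7=h; h(7)→11·(7−7)≡0=a; b(1)→11·(1−7)≡12=m; g(6)→11·(6−7)≡15=p; n(13)→11·(13−7)≡14=o; n(13)→11·(13−7)≡14=o (all mod 26).

shampoo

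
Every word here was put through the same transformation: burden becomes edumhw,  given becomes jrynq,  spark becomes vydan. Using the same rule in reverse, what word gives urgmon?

Shifts by position in burden: pos 0: b→e (+3), pos 1: u→d (+9), pos 2: r→u (+3), pos 3: d→m (+9) — repeating every 2. It's a Vigenère-style cipher with numeric key [3,9]: position i shifts by key[i mod 2].
Decoding urgmon: u−3=r, r−9=i, g−3=d, m−9=d, o−3=l, n−9=e.

riddle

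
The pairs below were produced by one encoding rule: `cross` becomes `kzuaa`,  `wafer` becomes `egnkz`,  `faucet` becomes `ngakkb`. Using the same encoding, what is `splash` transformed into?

The shift depends on letter class: consonant c→k is +8, but vowel o→u is +6. Two shifts are in play — +6 for a/e/i/o/u, +8 for every other letter.
On splash: s(cons)+8=a, p(cons)+8=x, l(cons)+8=t, a(vowel)+6=g, s(cons)+8=a, h(cons)+8=p.

axtgap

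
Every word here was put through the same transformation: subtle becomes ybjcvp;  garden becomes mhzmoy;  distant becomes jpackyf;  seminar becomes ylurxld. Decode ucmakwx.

overall

Each letter shifts forward by (position + 6), i.e. 6, 7, 8, … — the shift grows by one for each successive letter.
Reversing it on ucmakwx: u−6=o, c−7=v, m−8=e, a−9=r, k−10=a, w−11=l, x−12=l.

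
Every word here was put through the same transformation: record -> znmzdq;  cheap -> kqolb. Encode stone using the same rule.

Letter i (0-indexed) is shifted by i+8, so successive shifts are 8, 9, 10, ….
On stone: s+8=a, t+9=c, o+10=y, n+11=y, e+12=q.

acyyq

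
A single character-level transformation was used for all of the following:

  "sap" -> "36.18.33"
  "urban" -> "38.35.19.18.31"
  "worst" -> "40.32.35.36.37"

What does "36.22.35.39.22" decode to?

s is letter #19 and maps to 36: an offset of 17. Each letter is replaced by its alphabet position (a=1..z=26) + 17.
Reversing it on 36.22.35.39.22: 36→(36−17)÷1=19=s, 22→(22−17)÷1=5=e, 35→(35−17)÷1=18=r, 39→(39−17)÷1=22=v, 22→(22−17)÷1=5=e.

serve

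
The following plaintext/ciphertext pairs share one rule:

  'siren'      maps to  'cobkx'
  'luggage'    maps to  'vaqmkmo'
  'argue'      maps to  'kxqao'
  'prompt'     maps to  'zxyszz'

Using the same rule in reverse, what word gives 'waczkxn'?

Shifts by position in siren: pos 0: s→c (+10), pos 1: i→o (+6), pos 2: r→b (+10), pos 3: e→k (+6) — repeating every 2. It's a Vigenère-style cipher with numeric key [10,6]: position i shifts by key[i mod 2].
Reversing it on waczkxn: w−10=m, a−6=u, c−10=s, z−6=t, k−10=a, x−6=r, n−10=d.

mustard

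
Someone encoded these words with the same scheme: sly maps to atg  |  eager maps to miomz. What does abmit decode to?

It's a constant shift of +8 (ROT8).
Decoding abmit: a−8=s, b−8=t, m−8=e, i−8=a, t−8=l.

steal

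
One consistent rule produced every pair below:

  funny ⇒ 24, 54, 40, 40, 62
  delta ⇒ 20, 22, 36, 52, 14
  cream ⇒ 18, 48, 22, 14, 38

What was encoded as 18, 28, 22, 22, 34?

cheek

f(#6)→24 and u(#21)→54: differences scale by 2, so n = 2·pos + 12. The formula is n = 2×(alphabet index, a=1) + 12.
Reversing it on 18, 28, 22, 22, 34: 18→(18−12)÷2=3=c, 28→(28−12)÷2=8=h, 22→(22−12)÷2=5=e, 22→(22−12)÷2=5=e, 34→(34−12)÷2=11=k.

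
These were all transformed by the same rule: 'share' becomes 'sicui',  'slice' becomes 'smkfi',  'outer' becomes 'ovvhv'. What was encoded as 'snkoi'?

smile

Each letter shifts forward by its position index (0, 1, 2, …) — the shift grows by one for each successive letter.
Undoing it on snkoi: s−0=s, n−1=m, k−2=i, o−3=l, i−4=e.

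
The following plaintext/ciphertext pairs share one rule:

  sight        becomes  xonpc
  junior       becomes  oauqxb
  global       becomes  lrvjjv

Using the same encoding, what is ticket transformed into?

yojsnd

In sight: s→x is +5, i→o is +6, g→n is +7, h→p is +8 — the shift increases by 1 each position. Each letter shifts forward by (position + 5), i.e. 5, 6, 7, … — the shift grows by one for each successive letter.
On ticket: t+5=y, i+6=o, c+7=j, k+8=s, e+9=n, t+10=d.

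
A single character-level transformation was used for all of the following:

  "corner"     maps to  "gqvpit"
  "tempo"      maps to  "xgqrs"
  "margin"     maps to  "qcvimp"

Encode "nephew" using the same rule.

rgtjiy

Shifts by position in corner: pos 0: c→g (+4), pos 1: o→q (+2), pos 2: r→v (+4), pos 3: n→p (+2) — repeating every 2. A repeating key of period 2 is used — shifts +4, +2 over and over.
On nephew: n+4=r, e+2=g, p+4=t, h+2=j, e+4=i, w+2=y.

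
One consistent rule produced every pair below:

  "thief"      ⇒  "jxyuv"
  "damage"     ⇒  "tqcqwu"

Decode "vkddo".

funny

Compare letters: t→j is +16, h→x is +16, i→y is +16 — a constant shift. Each letter is shifted forward by 16 in the alphabet (a Caesar shift of +16).
Undoing it on vkddo: v−16=f, k−16=u, d−16=n, d−16=n, o−16=y.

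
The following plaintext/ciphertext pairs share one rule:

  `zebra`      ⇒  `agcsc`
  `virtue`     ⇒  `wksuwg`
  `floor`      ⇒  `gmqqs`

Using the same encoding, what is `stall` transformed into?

tucmm

The rule splits by letter class: vowels +2, consonants +1.
On stall: s(cons)+1=t, t(cons)+1=u, a(vowel)+2=c, l(cons)+1=m, l(cons)+1=m.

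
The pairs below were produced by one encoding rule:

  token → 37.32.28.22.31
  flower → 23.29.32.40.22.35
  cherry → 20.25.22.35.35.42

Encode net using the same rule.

Letters become their 1-based position plus 17 (so a→18, b→19, …).
For net: n=14→31, e=5→22, t=20→37.

31.22.37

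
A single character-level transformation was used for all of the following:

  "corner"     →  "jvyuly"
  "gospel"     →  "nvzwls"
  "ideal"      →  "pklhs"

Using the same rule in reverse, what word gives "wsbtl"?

Compare letters: c→j is +7, o→v is +7, r→y is +7 — a constant shift. Every letter moves 7 places later in the alphabet, wrapping around z→a.
Reversing it on wsbtl: w−7=p, s−7=l, b−7=u, t−7=m, l−7=e.

plume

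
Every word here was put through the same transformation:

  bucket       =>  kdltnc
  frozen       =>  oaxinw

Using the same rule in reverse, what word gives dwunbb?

Compare letters: b→k is +9, u→d is +9, c→l is +9 — a constant shift. Each letter is shifted forward by 9 in the alphabet (a Caesar shift of +9).
Undoing it on dwunbb: d−9=u, w−9=n, u−9=l, n−9=e, b−9=s, b−9=s.

unless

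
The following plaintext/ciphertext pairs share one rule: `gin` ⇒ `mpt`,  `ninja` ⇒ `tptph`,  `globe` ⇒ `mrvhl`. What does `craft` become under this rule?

ixhlz

The shift depends on letter class: consonant g→m is +6, but vowel i→p is +7. The rule splits by letter class: vowels +7, consonants +6.
On craft: c(cons)+6=i, r(cons)+6=x, a(vowel)+7=h, f(cons)+6=l, t(cons)+6=z.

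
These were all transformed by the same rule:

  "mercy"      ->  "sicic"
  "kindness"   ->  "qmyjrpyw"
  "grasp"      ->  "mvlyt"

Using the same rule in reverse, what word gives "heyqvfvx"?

bankrupt

Shifts by position in mercy: pos 0: m→s (+6), pos 1: e→i (+4), pos 2: r→c (+11), pos 3: c→i (+6), pos 4: y→c (+4) — repeating every 3. It's a Vigenère-style cipher with numeric key [6,4,11]: position i shifts by key[i mod 3].
Reversing it on heyqvfvx: h−6=b, e−4=a, y−11=n, q−6=k, v−4=r, f−11=u, v−6=p, x−4=t.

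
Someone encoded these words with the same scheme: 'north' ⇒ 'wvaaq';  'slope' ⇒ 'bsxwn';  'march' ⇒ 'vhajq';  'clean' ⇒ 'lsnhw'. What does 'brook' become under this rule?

kyxvt

Shifts by position in north: pos 0: n→w (+9), pos 1: o→v (+7), pos 2: r→a (+9), pos 3: t→a (+7) — repeating every 2. It's a Vigenère-style cipher with numeric key [9,7]: position i shifts by key[i mod 2].
Applying it to brook: b+9=k, r+7=y, o+9=x, o+7=v, k+9=t.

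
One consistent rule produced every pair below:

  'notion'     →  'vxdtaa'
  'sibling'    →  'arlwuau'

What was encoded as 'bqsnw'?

Letter i (0-indexed) is shifted by i+8, so successive shifts are 8, 9, 10, ….
Reversing it on bqsnw: b−8=t, q−9=h, s−10=i, n−11=c, w−12=k.

thick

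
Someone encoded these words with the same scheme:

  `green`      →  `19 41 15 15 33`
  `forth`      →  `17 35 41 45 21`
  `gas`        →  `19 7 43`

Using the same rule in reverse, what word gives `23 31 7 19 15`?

image

g(#7)→19 and r(#18)→41: differences scale by 2, so n = 2·pos + 5. The formula is n = 2×(alphabet index, a=1) + 5.
Reversing it on 23 31 7 19 15: 23→(23−5)÷2=9=i, 31→(31−5)÷2=13=m, 7→(7−5)÷2=1=a, 19→(19−5)÷2=7=g, 15→(15−5)÷2=5=e.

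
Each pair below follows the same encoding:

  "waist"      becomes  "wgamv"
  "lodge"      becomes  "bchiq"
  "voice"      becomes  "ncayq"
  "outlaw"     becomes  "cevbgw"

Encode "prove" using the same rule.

w(22)→w(22) and a(0)→g(6) fit y≡9x+6 (mod 26); the inverse of 9 mod 26 is 3. Each letter's alphabet position (a=0..z=25) is mapped through 9·x+6 mod 26 — an affine cipher.
Applying it to prove: p(15)→9·15+6≡11=l; r(17)→9·17+6≡3=d; o(14)→9·14+6≡2=c; v(21)→9·21+6≡13=n; e(4)→9·4+6≡16=q (all mod 26).

ldcnq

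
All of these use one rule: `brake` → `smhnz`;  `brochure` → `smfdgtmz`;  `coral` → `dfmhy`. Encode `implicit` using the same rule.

rjqyrdri

b(1)→s(18) and r(17)→m(12) fit y≡11x+7 (mod 26); the inverse of 11 mod 26 is 19. Each letter's alphabet position (a=0..z=25) is mapped through 11·x+7 mod 26 — an affine cipher.
Applying it to implicit: i(8)→11·8+7≡17=r; m(12)→11·12+7≡9=j; p(15)→11·15+7≡16=q; l(11)→11·11+7≡24=y; i(8)→11·8+7≡17=r; c(2)→11·2+7≡3=d; i(8)→11·8+7≡17=r; t(19)→11·19+7≡8=i (all mod 26).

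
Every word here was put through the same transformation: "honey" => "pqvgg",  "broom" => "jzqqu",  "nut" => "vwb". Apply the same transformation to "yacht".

The shift depends on letter class: consonant h→p is +8, but vowel o→q is +2. Two shifts are in play — +2 for a/e/i/o/u, +8 for every other letter.
On yacht: y(cons)+8=g, a(vowel)+2=c, c(cons)+8=k, h(cons)+8=p, t(cons)+8=b.

gckpb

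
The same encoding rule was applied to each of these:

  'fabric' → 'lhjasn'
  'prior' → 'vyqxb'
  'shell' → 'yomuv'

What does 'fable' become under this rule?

lhjuo

Letter i (0-indexed) is shifted by i+6, so successive shifts are 6, 7, 8, ….
On fable: f+6=l, a+7=h, b+8=j, l+9=u, e+10=o.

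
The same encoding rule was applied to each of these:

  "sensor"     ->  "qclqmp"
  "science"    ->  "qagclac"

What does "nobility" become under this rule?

lmzgjgrw

Each letter is shifted forward by 24 in the alphabet (a Caesar shift of +24).
Applying it to nobility: n+24=l, o+24=m, b+24=z, i+24=g, l+24=j, i+24=g, t+24=r, y+24=w.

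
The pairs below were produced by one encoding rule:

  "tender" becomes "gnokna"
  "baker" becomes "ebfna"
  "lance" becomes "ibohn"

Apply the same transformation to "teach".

t(19)→g(6) and e(4)→n(13) fit y≡3x+1 (mod 26); the inverse of 3 mod 26 is 9. Each letter's alphabet position (a=0..z=25) is mapped through 3·x+1 mod 26 — an affine cipher.
On teach: t(19)→3·19+1≡6=g; e(4)→3·4+1≡13=n; a(0)→3·0+1≡1=b; c(2)→3·2+1≡7=h; h(7)→3·7+1≡22=w (all mod 26).

gnbhw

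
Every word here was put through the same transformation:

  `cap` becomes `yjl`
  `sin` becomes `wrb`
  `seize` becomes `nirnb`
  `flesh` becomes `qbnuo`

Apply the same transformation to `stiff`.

oorcb

The output letters match the input read backwards, each shifted +9: cap reversed is pac. Read the word backwards and shift each letter +9.
For stiff: reverse → ffits; then shift: f+9=o, f+9=o, i+9=r, t+9=c, s+9=b.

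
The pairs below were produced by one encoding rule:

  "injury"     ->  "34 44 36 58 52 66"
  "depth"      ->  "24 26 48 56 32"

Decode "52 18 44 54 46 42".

ransom

With a=1..z=26, the number is 2·pos + 16.
Decoding 52 18 44 54 46 42: 52→(52−16)÷2=18=r, 18→(18−16)÷2=1=a, 44→(44−16)÷2=14=n, 54→(54−16)÷2=19=s, 46→(46−16)÷2=15=o, 42→(42−16)÷2=13=m.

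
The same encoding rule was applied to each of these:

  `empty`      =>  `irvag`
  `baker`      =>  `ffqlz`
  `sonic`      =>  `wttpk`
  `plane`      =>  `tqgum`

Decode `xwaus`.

trunk

In empty: e→i is +4, m→r is +5, p→v is +6, t→a is +7 — the shift increases by 1 each position. The shift increases by 1 at each position, starting from +4: 4, 5, 6, ….
Undoing it on xwaus: x−4=t, w−5=r, a−6=u, u−7=n, s−8=k.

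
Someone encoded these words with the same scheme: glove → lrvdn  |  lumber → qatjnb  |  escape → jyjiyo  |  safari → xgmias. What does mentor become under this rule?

In glove: g→l is +5, l→r is +6, o→v is +7, v→d is +8 — the shift increases by 1 each position. Each letter shifts forward by (position + 5), i.e. 5, 6, 7, … — the shift grows by one for each successive letter.
On mentor: m+5=r, e+6=k, n+7=u, t+8=b, o+9=x, r+10=b.

rkubxb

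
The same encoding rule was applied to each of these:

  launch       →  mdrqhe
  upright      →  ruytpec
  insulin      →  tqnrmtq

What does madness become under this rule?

l(11)→m(12) and a(0)→d(3) fit y≡15x+3 (mod 26); the inverse of 15 mod 26 is 7. Each letter's alphabet position (a=0..z=25) is mapped through 15·x+3 mod 26 — an affine cipher.
For madness: m(12)→15·12+3≡1=b; a(0)→15·0+3≡3=d; d(3)→15·3+3≡22=w; n(13)→15·13+3≡16=q; e(4)→15·4+3≡11=l; s(18)→15·18+3≡13=n; s(18)→15·18+3≡13=n (all mod 26).

bdwqlnn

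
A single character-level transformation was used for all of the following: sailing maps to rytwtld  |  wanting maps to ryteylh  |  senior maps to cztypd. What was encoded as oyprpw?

The output letters match the input read backwards, each shifted +11: sailing reversed is gnilias. Two steps: reverse the string, then apply a Caesar shift of +11.
Decoding oyprpw: shift back: o−11=d, y−11=n, p−11=e, r−11=g, p−11=e, w−11=l → dnegel; then reverse → legend.

legend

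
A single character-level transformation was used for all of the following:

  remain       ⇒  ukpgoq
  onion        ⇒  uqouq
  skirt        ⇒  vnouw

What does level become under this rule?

okyko

Two shifts are in play — +6 for a/e/i/o/u, +3 for every other letter.
For level: l(cons)+3=o, e(vowel)+6=k, v(cons)+3=y, e(vowel)+6=k, l(cons)+3=o.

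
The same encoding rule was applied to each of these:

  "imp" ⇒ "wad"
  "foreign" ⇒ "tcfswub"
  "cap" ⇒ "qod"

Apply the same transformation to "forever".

Compare letters: i→w is +14, m→a is +14, p→d is +14 — a constant shift. Every letter moves 14 places later in the alphabet, wrapping around z→a.
For forever: f+14=t, o+14=c, r+14=f, e+14=s, v+14=j, e+14=s, r+14=f.

tcfsjsf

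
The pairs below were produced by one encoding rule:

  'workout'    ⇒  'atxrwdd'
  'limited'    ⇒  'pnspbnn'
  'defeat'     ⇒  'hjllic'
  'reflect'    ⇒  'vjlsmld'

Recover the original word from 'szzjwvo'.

outcome

In workout: w→a is +4, o→t is +5, r→x is +6, k→r is +7 — the shift increases by 1 each position. Each letter shifts forward by (position + 4), i.e. 4, 5, 6, … — the shift grows by one for each successive letter.
Decoding szzjwvo: s−4=o, z−5=u, z−6=t, j−7=c, w−8=o, v−9=m, o−10=e.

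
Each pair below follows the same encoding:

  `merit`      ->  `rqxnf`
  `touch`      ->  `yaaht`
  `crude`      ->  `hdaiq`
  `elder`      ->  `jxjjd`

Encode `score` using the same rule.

xouwq

A repeating key of period 3 is used — shifts +5, +12, +6 over and over.
For score: s+5=x, c+12=o, o+6=u, r+5=w, e+12=q.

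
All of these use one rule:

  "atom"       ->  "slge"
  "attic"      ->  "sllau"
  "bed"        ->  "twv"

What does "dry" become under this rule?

vjq

Every letter moves 18 places later in the alphabet, wrapping around z→a.
Applying it to dry: d+18=v, r+18=j, y+18=q.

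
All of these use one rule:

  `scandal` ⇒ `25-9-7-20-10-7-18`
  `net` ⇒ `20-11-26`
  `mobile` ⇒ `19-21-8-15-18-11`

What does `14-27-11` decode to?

hue

Letters become their 1-based position plus 6 (so a→7, b→8, …).
Reversing it on 14-27-11: 14→(14−6)÷1=8=h, 27→(27−6)÷1=21=u, 11→(11−6)÷1=5=e.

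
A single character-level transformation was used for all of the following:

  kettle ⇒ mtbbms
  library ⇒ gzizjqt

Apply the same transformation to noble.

The output letters match the input read backwards, each shifted +8: kettle reversed is elttek. Two steps: reverse the string, then apply a Caesar shift of +8.
On noble: reverse → elbon; then shift: e+8=m, l+8=t, b+8=j, o+8=w, n+8=v.

mtjwv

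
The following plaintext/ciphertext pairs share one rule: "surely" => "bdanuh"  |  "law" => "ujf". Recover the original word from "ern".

Compare letters: s→b is +9, u→d is +9, r→a is +9 — a constant shift. This is a Caesar cipher with shift 9.
Reversing it on ern: e−9=v, r−9=i, n−9=e.

vie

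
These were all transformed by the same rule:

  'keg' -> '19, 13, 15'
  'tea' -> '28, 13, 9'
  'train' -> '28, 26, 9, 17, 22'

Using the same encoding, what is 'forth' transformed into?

The number is (letter's place in the alphabet, a=1) + 8.
Applying it to forth: f=6→14, o=15→23, r=18→26, t=20→28, h=8→16.

14, 23, 26, 28, 16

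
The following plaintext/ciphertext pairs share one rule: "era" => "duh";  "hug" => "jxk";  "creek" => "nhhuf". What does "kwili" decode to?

The output letters match the input read backwards, each shifted +3: era reversed is are. Read the word backwards and shift each letter +3.
Undoing it on kwili: shift back: k−3=h, w−3=t, i−3=f, l−3=i, i−3=f → htfif; then reverse → fifth.

fifth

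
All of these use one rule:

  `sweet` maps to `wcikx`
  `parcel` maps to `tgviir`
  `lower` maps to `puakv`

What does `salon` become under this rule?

The shifts repeat in a cycle of length 2: positions 0,1,… shift by +4, +6, then the pattern repeats.
Applying it to salon: s+4=w, a+6=g, l+4=p, o+6=u, n+4=r.

wgpur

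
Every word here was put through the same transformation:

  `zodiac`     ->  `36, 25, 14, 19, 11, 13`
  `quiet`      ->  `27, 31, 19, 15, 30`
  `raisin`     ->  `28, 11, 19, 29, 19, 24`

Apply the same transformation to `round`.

Each letter is replaced by its alphabet position (a=1..z=26) + 10.
Applying it to round: r=18→28, o=15→25, u=21→31, n=14→24, d=4→14.

28, 25, 31, 24, 14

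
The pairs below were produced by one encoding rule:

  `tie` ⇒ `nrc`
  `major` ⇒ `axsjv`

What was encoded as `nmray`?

The output letters match the input read backwards, each shifted +9: tie reversed is eit. The word is reversed, then every letter is shifted forward by 9.
Reversing it on nmray: shift back: n−9=e, m−9=d, r−9=i, a−9=r, y−9=p → edirp; then reverse → pride.

pride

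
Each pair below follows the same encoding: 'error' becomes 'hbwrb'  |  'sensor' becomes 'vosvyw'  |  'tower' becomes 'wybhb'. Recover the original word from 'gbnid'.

drift

Shifts by position in error: pos 0: e→h (+3), pos 1: r→b (+10), pos 2: r→w (+5), pos 3: o→r (+3), pos 4: r→b (+10) — repeating every 3. A repeating key of period 3 is used — shifts +3, +10, +5 over and over.
Decoding gbnid: g−3=d, b−10=r, n−5=i, i−3=f, d−10=t.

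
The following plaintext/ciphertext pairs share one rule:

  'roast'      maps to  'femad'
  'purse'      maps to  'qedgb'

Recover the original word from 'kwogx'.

lucky

The output letters match the input read backwards, each shifted +12: roast reversed is tsaor. Read the word backwards and shift each letter +12.
Undoing it on kwogx: shift back: k−12=y, w−12=k, o−12=c, g−12=u, x−12=l → ykcul; then reverse → lucky.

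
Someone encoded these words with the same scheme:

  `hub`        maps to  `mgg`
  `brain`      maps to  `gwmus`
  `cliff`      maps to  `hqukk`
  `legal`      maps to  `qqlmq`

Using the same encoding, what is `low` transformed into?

The shift depends on letter class: consonant h→m is +5, but vowel u→g is +12. Two shifts are in play — +12 for a/e/i/o/u, +5 for every other letter.
On low: l(cons)+5=q, o(vowel)+12=a, w(cons)+5=b.

qab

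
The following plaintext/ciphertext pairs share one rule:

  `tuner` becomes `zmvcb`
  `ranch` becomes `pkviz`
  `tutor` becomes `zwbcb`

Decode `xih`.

zap

The output letters match the input read backwards, each shifted +8: tuner reversed is renut. The word is reversed, then every letter is shifted forward by 8.
Undoing it on xih: shift back: x−8=p, i−8=a, h−8=z → paz; then reverse → zap.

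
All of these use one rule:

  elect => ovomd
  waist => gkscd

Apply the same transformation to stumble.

cdewlvo

Compare letters: e→o is +10, l→v is +10, e→o is +10 — a constant shift. Each letter is shifted forward by 10 in the alphabet (a Caesar shift of +10).
Applying it to stumble: s+10=c, t+10=d, u+10=e, m+10=w, b+10=l, l+10=v, e+10=o.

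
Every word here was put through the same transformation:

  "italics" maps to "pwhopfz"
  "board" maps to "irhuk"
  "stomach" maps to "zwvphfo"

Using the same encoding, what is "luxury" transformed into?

sxexyb

A repeating key of period 2 is used — shifts +7, +3 over and over.
Applying it to luxury: l+7=s, u+3=x, x+7=e, u+3=x, r+7=y, y+3=b.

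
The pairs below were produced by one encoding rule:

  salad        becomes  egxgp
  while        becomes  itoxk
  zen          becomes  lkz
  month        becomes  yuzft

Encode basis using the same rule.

ngeoe

The shift depends on letter class: consonant s→e is +12, but vowel a→g is +6. Two shifts are in play — +6 for a/e/i/o/u, +12 for every other letter.
Applying it to basis: b(cons)+12=n, a(vowel)+6=g, s(cons)+12=e, i(vowel)+6=o, s(cons)+12=e.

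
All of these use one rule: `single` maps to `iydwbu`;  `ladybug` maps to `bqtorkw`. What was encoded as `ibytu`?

slide

Every letter moves 16 places later in the alphabet, wrapping around z→a.
Reversing it on ibytu: i−16=s, b−16=l, y−16=i, t−16=d, u−16=e.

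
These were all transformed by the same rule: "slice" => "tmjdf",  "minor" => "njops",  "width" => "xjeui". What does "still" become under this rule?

tujmm

Compare letters: s→t is +1, l→m is +1, i→j is +1 — a constant shift. It's a constant shift of +1 (ROT1).
Applying it to still: s+1=t, t+1=u, i+1=j, l+1=m, l+1=m.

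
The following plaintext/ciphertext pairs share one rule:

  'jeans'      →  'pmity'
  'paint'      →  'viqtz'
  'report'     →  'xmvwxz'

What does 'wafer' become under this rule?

cilmx

Vowels shift forward by 8 and consonants shift forward by 6.
Applying it to wafer: w(cons)+6=c, a(vowel)+8=i, f(cons)+6=l, e(vowel)+8=m, r(cons)+6=x.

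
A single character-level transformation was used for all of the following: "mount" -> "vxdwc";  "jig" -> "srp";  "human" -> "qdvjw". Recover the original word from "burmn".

Compare letters: m→v is +9, o→x is +9, u→d is +9 — a constant shift. Each letter is shifted forward by 9 in the alphabet (a Caesar shift of +9).
Decoding burmn: b−9=s, u−9=l, r−9=i, m−9=d, n−9=e.

slide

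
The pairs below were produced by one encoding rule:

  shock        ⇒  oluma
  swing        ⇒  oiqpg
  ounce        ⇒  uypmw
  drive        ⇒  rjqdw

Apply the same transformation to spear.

s(18)→o(14) and h(7)→l(11) fit y≡5x+2 (mod 26); the inverse of 5 mod 26 is 21. Treating letters as 0–25, the rule is x ↦ 5x + 2 (mod 26).
For spear: s(18)→5·18+2≡14=o; p(15)→5·15+2≡25=z; e(4)→5·4+2≡22=w; a(0)→5·0+2≡2=c; r(17)→5·17+2≡9=j (all mod 26).

ozwcj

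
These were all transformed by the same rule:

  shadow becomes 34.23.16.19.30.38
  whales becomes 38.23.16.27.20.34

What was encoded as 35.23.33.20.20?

three

Each letter is replaced by its alphabet position (a=1..z=26) + 15.
Reversing it on 35.23.33.20.20: 35→(35−15)÷1=20=t, 23→(23−15)÷1=8=h, 33→(33−15)÷1=18=r, 20→(20−15)÷1=5=e, 20→(20−15)÷1=5=e.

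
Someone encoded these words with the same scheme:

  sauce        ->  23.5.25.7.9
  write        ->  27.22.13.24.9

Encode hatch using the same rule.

s is letter #19 and maps to 23: an offset of 4. Letters become their 1-based position plus 4 (so a→5, b→6, …).
Applying it to hatch: h=8→12, a=1→5, t=20→24, c=3→7, h=8→12.

12.5.24.7.12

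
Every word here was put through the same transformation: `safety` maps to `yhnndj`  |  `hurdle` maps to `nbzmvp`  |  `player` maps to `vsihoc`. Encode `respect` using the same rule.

xlayonf

In safety: s→y is +6, a→h is +7, f→n is +8, e→n is +9 — the shift increases by 1 each position. Each letter shifts forward by (position + 6), i.e. 6, 7, 8, … — the shift grows by one for each successive letter.
On respect: r+6=x, e+7=l, s+8=a, p+9=y, e+10=o, c+11=n, t+12=f.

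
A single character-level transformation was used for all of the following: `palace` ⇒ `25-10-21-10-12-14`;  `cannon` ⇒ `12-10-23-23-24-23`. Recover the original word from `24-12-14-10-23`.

ocean

Each letter is replaced by its alphabet position (a=1..z=26) + 9.
Reversing it on 24-12-14-10-23: 24→(24−9)÷1=15=o, 12→(12−9)÷1=3=c, 14→(14−9)÷1=5=e, 10→(10−9)÷1=1=a, 23→(23−9)÷1=14=n.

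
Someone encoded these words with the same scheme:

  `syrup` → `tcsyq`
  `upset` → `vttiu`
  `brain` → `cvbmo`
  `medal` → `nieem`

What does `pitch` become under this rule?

The shifts repeat in a cycle of length 2: positions 0,1,… shift by +1, +4, then the pattern repeats.
For pitch: p+1=q, i+4=m, t+1=u, c+4=g, h+1=i.

qmugi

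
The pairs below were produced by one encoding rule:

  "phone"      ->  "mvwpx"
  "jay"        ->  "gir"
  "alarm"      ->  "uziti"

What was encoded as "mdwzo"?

The output letters match the input read backwards, each shifted +8: phone reversed is enohp. Two steps: reverse the string, then apply a Caesar shift of +8.
Decoding mdwzo: shift back: m−8=e, d−8=v, w−8=o, z−8=r, o−8=g → evorg; then reverse → grove.

grove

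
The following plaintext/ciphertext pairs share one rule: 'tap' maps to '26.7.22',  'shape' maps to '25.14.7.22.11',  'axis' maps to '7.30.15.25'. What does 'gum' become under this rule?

13.27.19

t is letter #20 and maps to 26: an offset of 6. The number is (letter's place in the alphabet, a=1) + 6.
Applying it to gum: g=7→13, u=21→27, m=13→19.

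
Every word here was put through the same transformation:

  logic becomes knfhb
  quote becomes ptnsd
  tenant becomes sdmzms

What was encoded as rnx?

soy

Compare letters: l→k is +25, o→n is +25, g→f is +25 — a constant shift. This is a Caesar cipher with shift 25.
Decoding rnx: r−25=s, n−25=o, x−25=y.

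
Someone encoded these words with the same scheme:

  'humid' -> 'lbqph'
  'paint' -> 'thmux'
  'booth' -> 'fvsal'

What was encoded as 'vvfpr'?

robin

Shifts by position in humid: pos 0: h→l (+4), pos 1: u→b (+7), pos 2: m→q (+4), pos 3: i→p (+7) — repeating every 2. A repeating key of period 2 is used — shifts +4, +7 over and over.
Undoing it on vvfpr: v−4=r, v−7=o, f−4=b, p−7=i, r−4=n.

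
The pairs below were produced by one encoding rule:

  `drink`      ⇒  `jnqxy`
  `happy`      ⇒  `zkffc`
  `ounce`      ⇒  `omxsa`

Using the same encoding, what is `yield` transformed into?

d(3)→j(9) and r(17)→n(13) fit y≡17x+10 (mod 26); the inverse of 17 mod 26 is 23. This is an affine cipher: with a=0,…,z=25, each position x becomes (17x+10) mod 26.
On yield: y(24)→17·24+10≡2=c; i(8)→17·8+10≡16=q; e(4)→17·4+10≡0=a; l(11)→17·11+10≡15=p; d(3)→17·3+10≡9=j (all mod 26).

cqapj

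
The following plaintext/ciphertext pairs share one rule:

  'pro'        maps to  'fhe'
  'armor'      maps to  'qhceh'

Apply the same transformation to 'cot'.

Compare letters: p→f is +16, r→h is +16, o→e is +16 — a constant shift. It's a constant shift of +16 (ROT16).
For cot: c+16=s, o+16=e, t+16=j.

sej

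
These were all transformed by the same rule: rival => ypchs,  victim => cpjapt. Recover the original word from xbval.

quote

Compare letters: r→y is +7, i→p is +7, v→c is +7 — a constant shift. Each letter is shifted forward by 7 in the alphabet (a Caesar shift of +7).
Decoding xbval: x−7=q, b−7=u, v−7=o, a−7=t, l−7=e.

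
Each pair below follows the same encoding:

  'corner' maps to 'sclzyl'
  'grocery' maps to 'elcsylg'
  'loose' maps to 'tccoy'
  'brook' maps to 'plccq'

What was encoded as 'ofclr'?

c(2)→s(18) and o(14)→c(2) fit y≡3x+12 (mod 26); the inverse of 3 mod 26 is 9. Each letter's alphabet position (a=0..z=25) is mapped through 3·x+12 mod 26 — an affine cipher.
Decoding ofclr: o(14)→9·(14−12)≡18=s; f(5)→9·(5−12)≡15=p; c(2)→9·(2−12)≡14=o; l(11)→9·(11−12)≡17=r; r(17)→9·(17−12)≡19=t (all mod 26).

sport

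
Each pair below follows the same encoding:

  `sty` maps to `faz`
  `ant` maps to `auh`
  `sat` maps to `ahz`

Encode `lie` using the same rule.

lps

Two steps: reverse the string, then apply a Caesar shift of +7.
Applying it to lie: reverse → eil; then shift: e+7=l, i+7=p, l+7=s.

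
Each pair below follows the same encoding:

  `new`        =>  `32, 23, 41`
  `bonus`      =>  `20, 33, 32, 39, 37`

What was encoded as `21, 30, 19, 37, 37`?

class

n is letter #14 and maps to 32: an offset of 18. Letters become their 1-based position plus 18 (so a→19, b→20, …).
Reversing it on 21, 30, 19, 37, 37: 21→(21−18)÷1=3=c, 30→(30−18)÷1=12=l, 19→(19−18)÷1=1=a, 37→(37−18)÷1=19=s, 37→(37−18)÷1=19=s.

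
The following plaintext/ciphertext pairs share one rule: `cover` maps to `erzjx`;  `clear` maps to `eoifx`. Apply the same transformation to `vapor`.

In cover: c→e is +2, o→r is +3, v→z is +4, e→j is +5 — the shift increases by 1 each position. The shift increases by 1 at each position, starting from +2: 2, 3, 4, ….
On vapor: v+2=x, a+3=d, p+4=t, o+5=t, r+6=x.

xdttx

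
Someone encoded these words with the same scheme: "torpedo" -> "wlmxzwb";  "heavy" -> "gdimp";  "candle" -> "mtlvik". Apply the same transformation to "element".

bvmumtm

The output letters match the input read backwards, each shifted +8: torpedo reversed is odeprot. The word is reversed, then every letter is shifted forward by 8.
For element: reverse → tnemele; then shift: t+8=b, n+8=v, e+8=m, m+8=u, e+8=m, l+8=t, e+8=m.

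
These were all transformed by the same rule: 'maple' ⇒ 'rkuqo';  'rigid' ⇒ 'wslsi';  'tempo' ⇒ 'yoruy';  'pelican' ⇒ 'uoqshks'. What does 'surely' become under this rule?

xewoqd

The shift depends on letter class: consonant m→r is +5, but vowel a→k is +10. Two shifts are in play — +10 for a/e/i/o/u, +5 for every other letter.
On surely: s(cons)+5=x, u(vowel)+10=e, r(cons)+5=w, e(vowel)+10=o, l(cons)+5=q, y(cons)+5=d.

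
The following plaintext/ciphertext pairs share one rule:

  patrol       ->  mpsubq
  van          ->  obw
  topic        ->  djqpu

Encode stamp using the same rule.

The word is reversed, then every letter is shifted forward by 1.
On stamp: reverse → pmats; then shift: p+1=q, m+1=n, a+1=b, t+1=u, s+1=t.

qnbut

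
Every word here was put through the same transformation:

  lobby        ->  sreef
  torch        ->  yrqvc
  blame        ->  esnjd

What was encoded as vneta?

l(11)→s(18) and o(14)→r(17) fit y≡17x+13 (mod 26); the inverse of 17 mod 26 is 23. Treating letters as 0–25, the rule is x ↦ 17x + 13 (mod 26).
Reversing it on vneta: v(21)→23·(21−13)≡2=c; n(13)→23·(13−13)≡0=a; e(4)→23·(4−13)≡1=b; t(19)→23·(19−13)≡8=i; a(0)→23·(0−13)≡13=n (all mod 26).

cabin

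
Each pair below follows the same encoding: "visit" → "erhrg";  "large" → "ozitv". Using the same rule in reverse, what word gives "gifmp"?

Each pair mirrors across the alphabet (v↔e, i↔r, s↔h): positions sum to 25. This is the alphabet-reversal cipher (Atbash): a becomes z, b becomes y, etc.
Undoing it on gifmp: g↔t, i↔r, f↔u, m↔n, p↔k.

trunk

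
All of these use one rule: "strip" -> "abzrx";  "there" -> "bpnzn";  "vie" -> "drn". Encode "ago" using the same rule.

jox

Two shifts are in play — +9 for a/e/i/o/u, +8 for every other letter.
On ago: a(vowel)+9=j, g(cons)+8=o, o(vowel)+9=x.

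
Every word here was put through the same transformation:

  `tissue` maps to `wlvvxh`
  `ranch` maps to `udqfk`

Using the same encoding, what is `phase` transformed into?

skdvh

Every letter moves 3 places later in the alphabet, wrapping around z→a.
On phase: p+3=s, h+3=k, a+3=d, s+3=v, e+3=h.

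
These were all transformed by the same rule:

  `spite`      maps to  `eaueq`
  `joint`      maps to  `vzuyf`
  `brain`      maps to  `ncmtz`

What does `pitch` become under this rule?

A repeating key of period 2 is used — shifts +12, +11 over and over.
On pitch: p+12=b, i+11=t, t+12=f, c+11=n, h+12=t.

btfnt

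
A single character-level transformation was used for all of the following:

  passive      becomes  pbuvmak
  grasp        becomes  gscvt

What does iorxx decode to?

input

In passive: p→p is +0, a→b is +1, s→u is +2, s→v is +3 — the shift increases by 1 each position. Each letter shifts forward by its position index (0, 1, 2, …) — the shift grows by one for each successive letter.
Undoing it on iorxx: i−0=i, o−1=n, r−2=p, x−3=u, x−4=t.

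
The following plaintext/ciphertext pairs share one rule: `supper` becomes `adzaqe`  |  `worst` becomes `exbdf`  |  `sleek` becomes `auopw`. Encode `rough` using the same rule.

zxert

Each letter shifts forward by (position + 8), i.e. 8, 9, 10, … — the shift grows by one for each successive letter.
On rough: r+8=z, o+9=x, u+10=e, g+11=r, h+12=t.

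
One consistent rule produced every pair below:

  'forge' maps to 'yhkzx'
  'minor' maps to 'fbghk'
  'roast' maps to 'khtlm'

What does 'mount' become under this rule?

fhngm

Compare letters: f→y is +19, o→h is +19, r→k is +19 — a constant shift. Every letter moves 19 places later in the alphabet, wrapping around z→a.
Applying it to mount: m+19=f, o+19=h, u+19=n, n+19=g, t+19=m.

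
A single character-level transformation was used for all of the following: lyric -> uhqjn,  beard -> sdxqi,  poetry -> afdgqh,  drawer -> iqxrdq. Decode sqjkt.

This is an affine cipher: with a=0,…,z=25, each position x becomes (21x+23) mod 26.
Decoding sqjkt: s(18)→5·(18−23)≡1=b; q(16)→5·(16−23)≡17=r; j(9)→5·(9−23)≡8=i; k(10)→5·(10−23)≡13=n; t(19)→5·(19−23)≡6=g (all mod 26).

bring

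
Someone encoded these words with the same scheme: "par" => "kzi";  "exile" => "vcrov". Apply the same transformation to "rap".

izk

Each letter is replaced by its mirror in the alphabet: a↔z, b↔y, c↔x, and so on (the Atbash cipher).
For rap: r↔i, a↔z, p↔k.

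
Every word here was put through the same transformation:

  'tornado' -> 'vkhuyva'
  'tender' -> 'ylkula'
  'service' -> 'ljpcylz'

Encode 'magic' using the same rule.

The output letters match the input read backwards, each shifted +7: tornado reversed is odanrot. Two steps: reverse the string, then apply a Caesar shift of +7.
For magic: reverse → cigam; then shift: c+7=j, i+7=p, g+7=n, a+7=h, m+7=t.

jpnht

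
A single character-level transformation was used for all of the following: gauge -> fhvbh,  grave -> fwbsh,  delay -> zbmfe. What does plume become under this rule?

fnvmq

Read the word backwards and shift each letter +1.
Applying it to plume: reverse → emulp; then shift: e+1=f, m+1=n, u+1=v, l+1=m, p+1=q.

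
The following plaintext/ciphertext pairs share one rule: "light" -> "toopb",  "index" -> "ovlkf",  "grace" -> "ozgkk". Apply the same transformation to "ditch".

lobkp

The shift depends on letter class: consonant l→t is +8, but vowel i→o is +6. Vowels shift forward by 6 and consonants shift forward by 8.
Applying it to ditch: d(cons)+8=l, i(vowel)+6=o, t(cons)+8=b, c(cons)+8=k, h(cons)+8=p.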